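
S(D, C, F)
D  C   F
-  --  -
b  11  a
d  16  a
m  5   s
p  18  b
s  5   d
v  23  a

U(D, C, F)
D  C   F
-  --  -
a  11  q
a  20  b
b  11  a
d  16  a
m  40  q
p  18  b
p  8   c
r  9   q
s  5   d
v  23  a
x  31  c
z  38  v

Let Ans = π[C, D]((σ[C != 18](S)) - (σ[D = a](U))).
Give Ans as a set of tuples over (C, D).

{(11, b), (16, d), (23, v), (5, m), (5, s)}

Apply σ_{C != 18}; surviving tuples: {(b, 11, a), (d, 16, a), (m, 5, s), (s, 5, d), (v, 23, a)}
Apply σ_{D = a}; surviving tuples: {(a, 11, q), (a, 20, b)}
Taking the difference: {(b, 11, a), (d, 16, a), (m, 5, s), (s, 5, d), (v, 23, a)}
Keep only column(s) C, D: {(11, b), (16, d), (23, v), (5, m), (5, s)}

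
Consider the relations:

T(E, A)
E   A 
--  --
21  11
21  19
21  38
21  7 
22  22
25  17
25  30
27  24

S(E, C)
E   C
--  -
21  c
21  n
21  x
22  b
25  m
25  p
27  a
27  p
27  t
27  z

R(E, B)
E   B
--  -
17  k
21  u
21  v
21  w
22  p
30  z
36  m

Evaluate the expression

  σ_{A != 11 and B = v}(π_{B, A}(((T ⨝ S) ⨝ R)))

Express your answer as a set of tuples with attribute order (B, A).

T ⋈ S (natural join on E): {(21, 11, c), (21, 11, n), (21, 11, x), (21, 19, c), (21, 19, n), (21, 19, x), (21, 38, c), (21, 38, n), (21, 38, x), (21, 7, c), (21, 7, n), (21, 7, x), (22, 22, b), (25, 17, m), (25, 17, p), (25, 30, m), (25, 30, p), (27, 24, a), (27, 24, p), (27, 24, t), (27, 24, z)}
(T ⨝ S) ⋈ R (natural join on E): {(21, 11, c, u), (21, 11, c, v), (21, 11, c, w), (21, 11, n, u), (21, 11, n, v), (21, 11, n, w), (21, 11, x, u), (21, 11, x, v), (21, 11, x, w), (21, 19, c, u), (21, 19, c, v), (21, 19, c, w), (21, 19, n, u), (21, 19, n, v), (21, 19, n, w), (21, 19, x, u), (21, 19, x, v), (21, 19, x, w), (21, 38, c, u), (21, 38, c, v), (21, 38, c, w), (21, 38, n, u), (21, 38, n, v), (21, 38, n, w), (21, 38, x, u), (21, 38, x, v), (21, 38, x, w), (21, 7, c, u), (21, 7, c, v), (21, 7, c, w), (21, 7, n, u), (21, 7, n, v), (21, 7, n, w), (21, 7, x, u), (21, 7, x, v), (21, 7, x, w), (22, 22, b, p)}
Keep only column(s) B, A (24 duplicate(s) eliminated): {(p, 22), (u, 11), (u, 19), (u, 38), (u, 7), (v, 11), (v, 19), (v, 38), (v, 7), (w, 11), (w, 19), (w, 38), (w, 7)}
Filtering on A != 11 and B = v leaves {(v, 19), (v, 38), (v, 7)}.

{(v, 19), (v, 38), (v, 7)}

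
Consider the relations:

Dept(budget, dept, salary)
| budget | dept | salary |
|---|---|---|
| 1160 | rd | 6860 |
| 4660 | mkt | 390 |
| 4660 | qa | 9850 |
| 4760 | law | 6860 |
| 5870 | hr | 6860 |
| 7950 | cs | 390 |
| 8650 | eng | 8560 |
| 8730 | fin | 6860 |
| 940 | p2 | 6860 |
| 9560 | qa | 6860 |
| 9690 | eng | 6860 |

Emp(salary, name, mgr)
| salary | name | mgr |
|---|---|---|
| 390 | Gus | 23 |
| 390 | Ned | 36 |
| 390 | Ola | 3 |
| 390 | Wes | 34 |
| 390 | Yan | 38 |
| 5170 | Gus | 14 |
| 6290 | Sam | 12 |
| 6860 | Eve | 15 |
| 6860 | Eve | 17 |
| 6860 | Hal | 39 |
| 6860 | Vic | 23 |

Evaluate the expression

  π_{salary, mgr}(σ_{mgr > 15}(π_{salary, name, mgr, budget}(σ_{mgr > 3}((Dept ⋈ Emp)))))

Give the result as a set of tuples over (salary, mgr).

{(390, 23), (390, 34), (390, 36), (390, 38), (6860, 17), (6860, 23), (6860, 39)}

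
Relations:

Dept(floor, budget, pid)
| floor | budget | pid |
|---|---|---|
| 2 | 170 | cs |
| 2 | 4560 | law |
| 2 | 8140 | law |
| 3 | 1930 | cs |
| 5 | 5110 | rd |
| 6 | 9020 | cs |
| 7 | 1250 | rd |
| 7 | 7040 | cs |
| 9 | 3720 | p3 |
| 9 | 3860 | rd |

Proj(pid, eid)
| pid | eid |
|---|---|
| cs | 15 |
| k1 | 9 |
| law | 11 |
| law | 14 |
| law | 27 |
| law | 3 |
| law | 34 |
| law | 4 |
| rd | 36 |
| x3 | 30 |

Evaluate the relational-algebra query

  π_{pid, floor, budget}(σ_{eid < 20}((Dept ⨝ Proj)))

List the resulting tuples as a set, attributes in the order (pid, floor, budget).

Natural join on pid: {(2, 170, cs, 15), (2, 4560, law, 11), (2, 4560, law, 14), (2, 4560, law, 27), (2, 4560, law, 3), (2, 4560, law, 34), (2, 4560, law, 4), (2, 8140, law, 11), (2, 8140, law, 14), (2, 8140, law, 27), (2, 8140, law, 3), (2, 8140, law, 34), (2, 8140, law, 4), (3, 1930, cs, 15), (5, 5110, rd, 36), (6, 9020, cs, 15), (7, 1250, rd, 36), (7, 7040, cs, 15), (9, 3860, rd, 36)}
Apply σ_{eid < 20}; surviving tuples: {(2, 170, cs, 15), (2, 4560, law, 11), (2, 4560, law, 14), (2, 4560, law, 3), (2, 4560, law, 4), (2, 8140, law, 11), (2, 8140, law, 14), (2, 8140, law, 3), (2, 8140, law, 4), (3, 1930, cs, 15), (6, 9020, cs, 15), (7, 7040, cs, 15)}
π_{pid, floor, budget} gives {(cs, 2, 170), (cs, 3, 1930), (cs, 6, 9020), (cs, 7, 7040), (law, 2, 4560), (law, 2, 8140)} (6 duplicate(s) eliminated).

{(cs, 2, 170), (cs, 3, 1930), (cs, 6, 9020), (cs, 7, 7040), (law, 2, 4560), (law, 2, 8140)}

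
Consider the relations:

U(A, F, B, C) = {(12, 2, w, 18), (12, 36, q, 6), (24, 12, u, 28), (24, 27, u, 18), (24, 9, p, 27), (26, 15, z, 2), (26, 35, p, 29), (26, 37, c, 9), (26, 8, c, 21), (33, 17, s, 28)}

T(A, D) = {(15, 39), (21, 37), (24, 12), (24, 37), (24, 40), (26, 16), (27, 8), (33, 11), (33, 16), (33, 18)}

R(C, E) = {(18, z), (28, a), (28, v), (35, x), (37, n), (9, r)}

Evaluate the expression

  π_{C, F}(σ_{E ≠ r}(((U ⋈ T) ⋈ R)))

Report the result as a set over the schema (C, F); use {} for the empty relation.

Joining U and T on A yields {(24, 12, u, 28, 12), (24, 12, u, 28, 37), (24, 12, u, 28, 40), (24, 27, u, 18, 12), (24, 27, u, 18, 37), (24, 27, u, 18, 40), (24, 9, p, 27, 12), (24, 9, p, 27, 37), (24, 9, p, 27, 40), (26, 15, z, 2, 16), (26, 35, p, 29, 16), (26, 37, c, 9, 16), (26, 8, c, 21, 16), (33, 17, s, 28, 11), (33, 17, s, 28, 16), (33, 17, s, 28, 18)}.
Joining (U ⋈ T) and R on C yields {(24, 12, u, 28, 12, a), (24, 12, u, 28, 12, v), (24, 12, u, 28, 37, a), (24, 12, u, 28, 37, v), (24, 12, u, 28, 40, a), (24, 12, u, 28, 40, v), (24, 27, u, 18, 12, z), (24, 27, u, 18, 37, z), (24, 27, u, 18, 40, z), (26, 37, c, 9, 16, r), (33, 17, s, 28, 11, a), (33, 17, s, 28, 11, v), (33, 17, s, 28, 16, a), (33, 17, s, 28, 16, v), (33, 17, s, 28, 18, a), (33, 17, s, 28, 18, v)}.
σ[E ≠ r]: keep tuples satisfying E ≠ r → {(24, 12, u, 28, 12, a), (24, 12, u, 28, 12, v), (24, 12, u, 28, 37, a), (24, 12, u, 28, 37, v), (24, 12, u, 28, 40, a), (24, 12, u, 28, 40, v), (24, 27, u, 18, 12, z), (24, 27, u, 18, 37, z), (24, 27, u, 18, 40, z), (33, 17, s, 28, 11, a), (33, 17, s, 28, 11, v), (33, 17, s, 28, 16, a), (33, 17, s, 28, 16, v), (33, 17, s, 28, 18, a), (33, 17, s, 28, 18, v)}
Keep only column(s) C, F (12 duplicate(s) eliminated): {(18, 27), (28, 12), (28, 17)}

{(18, 27), (28, 12), (28, 17)}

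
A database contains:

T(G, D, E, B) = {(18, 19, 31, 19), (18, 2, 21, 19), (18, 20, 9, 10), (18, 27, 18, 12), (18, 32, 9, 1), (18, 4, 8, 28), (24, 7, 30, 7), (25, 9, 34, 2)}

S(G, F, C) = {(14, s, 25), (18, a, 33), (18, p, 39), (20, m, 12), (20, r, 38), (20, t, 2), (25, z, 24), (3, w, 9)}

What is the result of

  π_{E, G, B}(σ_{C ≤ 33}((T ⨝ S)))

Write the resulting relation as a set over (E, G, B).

{(18, 18, 12), (21, 18, 19), (31, 18, 19), (34, 25, 2), (8, 18, 28), (9, 18, 1), (9, 18, 10)}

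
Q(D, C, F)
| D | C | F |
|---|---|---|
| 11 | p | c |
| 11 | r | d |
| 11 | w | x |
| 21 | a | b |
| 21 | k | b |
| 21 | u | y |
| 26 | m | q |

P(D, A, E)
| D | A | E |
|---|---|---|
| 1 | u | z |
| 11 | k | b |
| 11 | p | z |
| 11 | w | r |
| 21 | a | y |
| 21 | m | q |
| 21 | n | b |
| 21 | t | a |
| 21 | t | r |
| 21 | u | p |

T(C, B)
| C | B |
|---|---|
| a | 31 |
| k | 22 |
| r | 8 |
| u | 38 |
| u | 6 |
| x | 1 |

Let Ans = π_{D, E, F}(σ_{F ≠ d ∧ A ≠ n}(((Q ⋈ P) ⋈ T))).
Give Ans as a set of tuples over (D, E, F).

{(21, a, b), (21, a, y), (21, p, b), (21, p, y), (21, q, b), (21, q, y), (21, r, b), (21, r, y), (21, y, b), (21, y, y)}

Natural join on D: {(11, p, c, k, b), (11, p, c, p, z), (11, p, c, w, r), (11, r, d, k, b), (11, r, d, p, z), (11, r, d, w, r), (11, w, x, k, b), (11, w, x, p, z), (11, w, x, w, r), (21, a, b, a, y), (21, a, b, m, q), (21, a, b, n, b), (21, a, b, t, a), (21, a, b, t, r), (21, a, b, u, p), (21, k, b, a, y), (21, k, b, m, q), (21, k, b, n, b), (21, k, b, t, a), (21, k, b, t, r), (21, k, b, u, p), (21, u, y, a, y), (21, u, y, m, q), (21, u, y, n, b), (21, u, y, t, a), (21, u, y, t, r), (21, u, y, u, p)}
Natural join on C: {(11, r, d, k, b, 8), (11, r, d, p, z, 8), (11, r, d, w, r, 8), (21, a, b, a, y, 31), (21, a, b, m, q, 31), (21, a, b, n, b, 31), (21, a, b, t, a, 31), (21, a, b, t, r, 31), (21, a, b, u, p, 31), (21, k, b, a, y, 22), (21, k, b, m, q, 22), (21, k, b, n, b, 22), (21, k, b, t, a, 22), (21, k, b, t, r, 22), (21, k, b, u, p, 22), (21, u, y, a, y, 38), (21, u, y, a, y, 6), (21, u, y, m, q, 38), (21, u, y, m, q, 6), (21, u, y, n, b, 38), (21, u, y, n, b, 6), (21, u, y, t, a, 38), (21, u, y, t, a, 6), (21, u, y, t, r, 38), (21, u, y, t, r, 6), (21, u, y, u, p, 38), (21, u, y, u, p, 6)}
Selection F ≠ d ∧ A ≠ n: {(21, a, b, a, y, 31), (21, a, b, m, q, 31), (21, a, b, t, a, 31), (21, a, b, t, r, 31), (21, a, b, u, p, 31), (21, k, b, a, y, 22), (21, k, b, m, q, 22), (21, k, b, t, a, 22), (21, k, b, t, r, 22), (21, k, b, u, p, 22), (21, u, y, a, y, 38), (21, u, y, a, y, 6), (21, u, y, m, q, 38), (21, u, y, m, q, 6), (21, u, y, t, a, 38), (21, u, y, t, a, 6), (21, u, y, t, r, 38), (21, u, y, t, r, 6), (21, u, y, u, p, 38), (21, u, y, u, p, 6)}
π[D, E, F]: project onto (D, E, F) (10 duplicate(s) eliminated) → {(21, a, b), (21, a, y), (21, p, b), (21, p, y), (21, q, b), (21, q, y), (21, r, b), (21, r, y), (21, y, b), (21, y, y)}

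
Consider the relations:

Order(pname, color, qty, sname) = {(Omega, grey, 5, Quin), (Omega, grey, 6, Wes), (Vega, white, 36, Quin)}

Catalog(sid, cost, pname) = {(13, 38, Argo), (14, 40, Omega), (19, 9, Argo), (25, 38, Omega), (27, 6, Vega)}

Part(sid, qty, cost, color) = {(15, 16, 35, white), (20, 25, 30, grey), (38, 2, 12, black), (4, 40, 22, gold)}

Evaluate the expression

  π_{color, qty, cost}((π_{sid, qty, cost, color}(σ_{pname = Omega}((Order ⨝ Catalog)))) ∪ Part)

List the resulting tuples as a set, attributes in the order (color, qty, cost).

Joining Order and Catalog on pname yields {(Omega, grey, 5, Quin, 14, 40), (Omega, grey, 5, Quin, 25, 38), (Omega, grey, 6, Wes, 14, 40), (Omega, grey, 6, Wes, 25, 38), (Vega, white, 36, Quin, 27, 6)}.
Filtering on pname = Omega leaves {(Omega, grey, 5, Quin, 14, 40), (Omega, grey, 5, Quin, 25, 38), (Omega, grey, 6, Wes, 14, 40), (Omega, grey, 6, Wes, 25, 38)}.
Projecting to sid, qty, cost, color: {(14, 5, 40, grey), (14, 6, 40, grey), (25, 5, 38, grey), (25, 6, 38, grey)}
Taking the union: {(14, 5, 40, grey), (14, 6, 40, grey), (15, 16, 35, white), (20, 25, 30, grey), (25, 5, 38, grey), (25, 6, 38, grey), (38, 2, 12, black), (4, 40, 22, gold)}
Projecting to color, qty, cost: {(black, 2, 12), (gold, 40, 22), (grey, 25, 30), (grey, 5, 38), (grey, 5, 40), (grey, 6, 38), (grey, 6, 40), (white, 16, 35)}

{(black, 2, 12), (gold, 40, 22), (grey, 25, 30), (grey, 5, 38), (grey, 5, 40), (grey, 6, 38), (grey, 6, 40), (white, 16, 35)}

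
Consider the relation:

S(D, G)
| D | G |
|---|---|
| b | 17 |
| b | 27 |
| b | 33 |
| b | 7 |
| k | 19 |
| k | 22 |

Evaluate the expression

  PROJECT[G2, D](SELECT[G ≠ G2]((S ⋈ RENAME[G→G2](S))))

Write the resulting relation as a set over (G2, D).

{(17, b), (19, k), (22, k), (27, b), (33, b), (7, b)}

ρ[G→G2]: schema becomes (D, G2); tuples unchanged.
Joining S and RENAME[G→G2](S) on D yields {(b, 17, 17), (b, 17, 27), (b, 17, 33), (b, 17, 7), (b, 27, 17), (b, 27, 27), (b, 27, 33), (b, 27, 7), (b, 33, 17), (b, 33, 27), (b, 33, 33), (b, 33, 7), (b, 7, 17), (b, 7, 27), (b, 7, 33), (b, 7, 7), (k, 19, 19), (k, 19, 22), (k, 22, 19), (k, 22, 22)}.
Filtering on G ≠ G2 leaves {(b, 17, 27), (b, 17, 33), (b, 17, 7), (b, 27, 17), (b, 27, 33), (b, 27, 7), (b, 33, 17), (b, 33, 27), (b, 33, 7), (b, 7, 17), (b, 7, 27), (b, 7, 33), (k, 19, 22), (k, 22, 19)}.
Projecting to G2, D (8 duplicate(s) eliminated): {(17, b), (19, k), (22, k), (27, b), (33, b), (7, b)}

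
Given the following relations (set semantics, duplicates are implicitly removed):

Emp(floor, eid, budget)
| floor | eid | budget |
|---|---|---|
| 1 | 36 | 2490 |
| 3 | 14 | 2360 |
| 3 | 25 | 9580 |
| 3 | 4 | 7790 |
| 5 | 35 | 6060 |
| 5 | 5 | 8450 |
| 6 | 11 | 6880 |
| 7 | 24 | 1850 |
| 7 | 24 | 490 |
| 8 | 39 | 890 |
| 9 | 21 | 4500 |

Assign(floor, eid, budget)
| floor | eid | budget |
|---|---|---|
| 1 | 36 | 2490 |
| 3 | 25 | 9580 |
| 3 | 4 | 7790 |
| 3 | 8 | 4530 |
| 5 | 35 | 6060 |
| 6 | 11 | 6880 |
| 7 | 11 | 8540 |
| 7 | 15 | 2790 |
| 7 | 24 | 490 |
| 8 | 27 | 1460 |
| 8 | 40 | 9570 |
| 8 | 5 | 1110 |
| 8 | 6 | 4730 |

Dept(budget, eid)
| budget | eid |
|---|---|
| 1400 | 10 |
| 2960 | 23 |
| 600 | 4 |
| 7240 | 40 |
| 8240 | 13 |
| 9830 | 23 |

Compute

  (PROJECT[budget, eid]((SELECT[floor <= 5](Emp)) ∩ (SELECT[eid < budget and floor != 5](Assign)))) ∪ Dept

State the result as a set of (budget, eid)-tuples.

{(1400, 10), (2490, 36), (2960, 23), (600, 4), (7240, 40), (7790, 4), (8240, 13), (9580, 25), (9830, 23)}

Apply σ_{floor <= 5}; surviving tuples: {(1, 36, 2490), (3, 14, 2360), (3, 25, 9580), (3, 4, 7790), (5, 35, 6060), (5, 5, 8450)}
Apply σ_{eid < budget and floor != 5}; surviving tuples: {(1, 36, 2490), (3, 25, 9580), (3, 4, 7790), (3, 8, 4530), (6, 11, 6880), (7, 11, 8540), (7, 15, 2790), (7, 24, 490), (8, 27, 1460), (8, 40, 9570), (8, 5, 1110), (8, 6, 4730)}
Intersection: {(1, 36, 2490), (3, 14, 2360), (3, 25, 9580), (3, 4, 7790), (5, 35, 6060), (5, 5, 8450)} with {(1, 36, 2490), (3, 25, 9580), (3, 4, 7790), (3, 8, 4530), (6, 11, 6880), (7, 11, 8540), (7, 15, 2790), (7, 24, 490), (8, 27, 1460), (8, 40, 9570), (8, 5, 1110), (8, 6, 4730)} → {(1, 36, 2490), (3, 25, 9580), (3, 4, 7790)}
π_{budget, eid} gives {(2490, 36), (7790, 4), (9580, 25)}.
Union: {(2490, 36), (7790, 4), (9580, 25)} with {(1400, 10), (2960, 23), (600, 4), (7240, 40), (8240, 13), (9830, 23)} → {(1400, 10), (2490, 36), (2960, 23), (600, 4), (7240, 40), (7790, 4), (8240, 13), (9580, 25), (9830, 23)}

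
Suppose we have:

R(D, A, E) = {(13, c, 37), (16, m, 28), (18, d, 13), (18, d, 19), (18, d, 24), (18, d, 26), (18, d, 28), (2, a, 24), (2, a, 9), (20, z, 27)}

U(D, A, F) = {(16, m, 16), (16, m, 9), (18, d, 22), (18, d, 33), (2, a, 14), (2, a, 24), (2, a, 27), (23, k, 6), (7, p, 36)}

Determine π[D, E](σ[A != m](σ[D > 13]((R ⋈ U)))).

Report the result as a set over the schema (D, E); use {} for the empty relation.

R ⋈ U (natural join on D, A): {(16, m, 28, 16), (16, m, 28, 9), (18, d, 13, 22), (18, d, 13, 33), (18, d, 19, 22), (18, d, 19, 33), (18, d, 24, 22), (18, d, 24, 33), (18, d, 26, 22), (18, d, 26, 33), (18, d, 28, 22), (18, d, 28, 33), (2, a, 24, 14), (2, a, 24, 24), (2, a, 24, 27), (2, a, 9, 14), (2, a, 9, 24), (2, a, 9, 27)}
σ[D > 13]: keep tuples satisfying D > 13 → {(16, m, 28, 16), (16, m, 28, 9), (18, d, 13, 22), (18, d, 13, 33), (18, d, 19, 22), (18, d, 19, 33), (18, d, 24, 22), (18, d, 24, 33), (18, d, 26, 22), (18, d, 26, 33), (18, d, 28, 22), (18, d, 28, 33)}
σ[A != m]: keep tuples satisfying A != m → {(18, d, 13, 22), (18, d, 13, 33), (18, d, 19, 22), (18, d, 19, 33), (18, d, 24, 22), (18, d, 24, 33), (18, d, 26, 22), (18, d, 26, 33), (18, d, 28, 22), (18, d, 28, 33)}
π[D, E]: project onto (D, E) (5 duplicate(s) eliminated) → {(18, 13), (18, 19), (18, 24), (18, 26), (18, 28)}

{(18, 13), (18, 19), (18, 24), (18, 26), (18, 28)}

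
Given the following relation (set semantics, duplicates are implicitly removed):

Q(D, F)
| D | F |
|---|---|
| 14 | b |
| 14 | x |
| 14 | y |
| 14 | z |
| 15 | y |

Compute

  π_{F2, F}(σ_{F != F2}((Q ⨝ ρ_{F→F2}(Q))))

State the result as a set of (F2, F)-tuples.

{(b, x), (b, y), (b, z), (x, b), (x, y), (x, z), (y, b), (y, x), (y, z), (z, b), (z, x), (z, y)}

ρ[F→F2]: schema becomes (D, F2); tuples unchanged.
Joining Q and ρ_{F→F2}(Q) on D yields {(14, b, b), (14, b, x), (14, b, y), (14, b, z), (14, x, b), (14, x, x), (14, x, y), (14, x, z), (14, y, b), (14, y, x), (14, y, y), (14, y, z), (14, z, b), (14, z, x), (14, z, y), (14, z, z), (15, y, y)}.
σ[F != F2]: keep tuples satisfying F != F2 → {(14, b, x), (14, b, y), (14, b, z), (14, x, b), (14, x, y), (14, x, z), (14, y, b), (14, y, x), (14, y, z), (14, z, b), (14, z, x), (14, z, y)}
π[F2, F]: project onto (F2, F) → {(b, x), (b, y), (b, z), (x, b), (x, y), (x, z), (y, b), (y, x), (y, z), (z, b), (z, x), (z, y)}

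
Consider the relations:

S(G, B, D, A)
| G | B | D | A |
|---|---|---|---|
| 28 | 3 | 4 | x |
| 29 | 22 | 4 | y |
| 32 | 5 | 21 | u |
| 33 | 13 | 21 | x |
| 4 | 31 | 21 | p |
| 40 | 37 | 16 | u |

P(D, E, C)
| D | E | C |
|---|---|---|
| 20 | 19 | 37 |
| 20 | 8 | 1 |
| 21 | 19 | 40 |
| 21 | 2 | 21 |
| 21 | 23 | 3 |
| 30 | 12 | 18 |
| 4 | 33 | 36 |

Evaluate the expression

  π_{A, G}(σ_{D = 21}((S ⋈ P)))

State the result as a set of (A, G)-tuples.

S ⋈ P (natural join on D): {(28, 3, 4, x, 33, 36), (29, 22, 4, y, 33, 36), (32, 5, 21, u, 19, 40), (32, 5, 21, u, 2, 21), (32, 5, 21, u, 23, 3), (33, 13, 21, x, 19, 40), (33, 13, 21, x, 2, 21), (33, 13, 21, x, 23, 3), (4, 31, 21, p, 19, 40), (4, 31, 21, p, 2, 21), (4, 31, 21, p, 23, 3)}
Selection D = 21: {(32, 5, 21, u, 19, 40), (32, 5, 21, u, 2, 21), (32, 5, 21, u, 23, 3), (33, 13, 21, x, 19, 40), (33, 13, 21, x, 2, 21), (33, 13, 21, x, 23, 3), (4, 31, 21, p, 19, 40), (4, 31, 21, p, 2, 21), (4, 31, 21, p, 23, 3)}
Projecting to A, G (6 duplicate(s) eliminated): {(p, 4), (u, 32), (x, 33)}

{(p, 4), (u, 32), (x, 33)}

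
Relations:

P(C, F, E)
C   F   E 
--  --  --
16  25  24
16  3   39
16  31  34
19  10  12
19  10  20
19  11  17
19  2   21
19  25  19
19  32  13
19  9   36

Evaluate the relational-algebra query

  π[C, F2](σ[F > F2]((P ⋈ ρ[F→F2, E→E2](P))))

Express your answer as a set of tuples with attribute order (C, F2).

{(16, 25), (16, 3), (19, 10), (19, 11), (19, 2), (19, 25), (19, 9)}

ρ[F→F2, E→E2]: schema becomes (C, F2, E2); tuples unchanged.
P ⋈ ρ[F→F2, E→E2](P) (natural join on C): {(16, 25, 24, 25, 24), (16, 25, 24, 3, 39), (16, 25, 24, 31, 34), (16, 3, 39, 25, 24), (16, 3, 39, 3, 39), (16, 3, 39, 31, 34), (16, 31, 34, 25, 24), (16, 31, 34, 3, 39), (16, 31, 34, 31, 34), (19, 10, 12, 10, 12), (19, 10, 12, 10, 20), (19, 10, 12, 11, 17), (19, 10, 12, 2, 21), (19, 10, 12, 25, 19), (19, 10, 12, 32, 13), (19, 10, 12, 9, 36), (19, 10, 20, 10, 12), (19, 10, 20, 10, 20), (19, 10, 20, 11, 17), (19, 10, 20, 2, 21), (19, 10, 20, 25, 19), (19, 10, 20, 32, 13), (19, 10, 20, 9, 36), (19, 11, 17, 10, 12), (19, 11, 17, 10, 20), (19, 11, 17, 11, 17), (19, 11, 17, 2, 21), (19, 11, 17, 25, 19), (19, 11, 17, 32, 13), (19, 11, 17, 9, 36), (19, 2, 21, 10, 12), (19, 2, 21, 10, 20), (19, 2, 21, 11, 17), (19, 2, 21, 2, 21), (19, 2, 21, 25, 19), (19, 2, 21, 32, 13), (19, 2, 21, 9, 36), (19, 25, 19, 10, 12), (19, 25, 19, 10, 20), (19, 25, 19, 11, 17), (19, 25, 19, 2, 21), (19, 25, 19, 25, 19), (19, 25, 19, 32, 13), (19, 25, 19, 9, 36), (19, 32, 13, 10, 12), (19, 32, 13, 10, 20), (19, 32, 13, 11, 17), (19, 32, 13, 2, 21), (19, 32, 13, 25, 19), (19, 32, 13, 32, 13), (19, 32, 13, 9, 36), (19, 9, 36, 10, 12), (19, 9, 36, 10, 20), (19, 9, 36, 11, 17), (19, 9, 36, 2, 21), (19, 9, 36, 25, 19), (19, 9, 36, 32, 13), (19, 9, 36, 9, 36)}
Apply σ_{F > F2}; surviving tuples: {(16, 25, 24, 3, 39), (16, 31, 34, 25, 24), (16, 31, 34, 3, 39), (19, 10, 12, 2, 21), (19, 10, 12, 9, 36), (19, 10, 20, 2, 21), (19, 10, 20, 9, 36), (19, 11, 17, 10, 12), (19, 11, 17, 10, 20), (19, 11, 17, 2, 21), (19, 11, 17, 9, 36), (19, 25, 19, 10, 12), (19, 25, 19, 10, 20), (19, 25, 19, 11, 17), (19, 25, 19, 2, 21), (19, 25, 19, 9, 36), (19, 32, 13, 10, 12), (19, 32, 13, 10, 20), (19, 32, 13, 11, 17), (19, 32, 13, 2, 21), (19, 32, 13, 25, 19), (19, 32, 13, 9, 36), (19, 9, 36, 2, 21)}
π[C, F2]: project onto (C, F2) (16 duplicate(s) eliminated) → {(16, 25), (16, 3), (19, 10), (19, 11), (19, 2), (19, 25), (19, 9)}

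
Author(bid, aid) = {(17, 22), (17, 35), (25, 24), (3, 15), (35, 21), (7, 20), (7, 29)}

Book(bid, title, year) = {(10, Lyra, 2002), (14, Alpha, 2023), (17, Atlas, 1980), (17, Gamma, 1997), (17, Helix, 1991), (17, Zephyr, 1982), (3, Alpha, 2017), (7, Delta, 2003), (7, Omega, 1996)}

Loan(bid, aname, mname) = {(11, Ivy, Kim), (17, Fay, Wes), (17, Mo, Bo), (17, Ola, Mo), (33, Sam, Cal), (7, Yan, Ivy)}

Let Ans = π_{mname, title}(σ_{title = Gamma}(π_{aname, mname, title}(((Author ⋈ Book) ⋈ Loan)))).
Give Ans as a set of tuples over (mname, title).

Joining Author and Book on bid yields {(17, 22, Atlas, 1980), (17, 22, Gamma, 1997), (17, 22, Helix, 1991), (17, 22, Zephyr, 1982), (17, 35, Atlas, 1980), (17, 35, Gamma, 1997), (17, 35, Helix, 1991), (17, 35, Zephyr, 1982), (3, 15, Alpha, 2017), (7, 20, Delta, 2003), (7, 20, Omega, 1996), (7, 29, Delta, 2003), (7, 29, Omega, 1996)}.
Joining (Author ⋈ Book) and Loan on bid yields {(17, 22, Atlas, 1980, Fay, Wes), (17, 22, Atlas, 1980, Mo, Bo), (17, 22, Atlas, 1980, Ola, Mo), (17, 22, Gamma, 1997, Fay, Wes), (17, 22, Gamma, 1997, Mo, Bo), (17, 22, Gamma, 1997, Ola, Mo), (17, 22, Helix, 1991, Fay, Wes), (17, 22, Helix, 1991, Mo, Bo), (17, 22, Helix, 1991, Ola, Mo), (17, 22, Zephyr, 1982, Fay, Wes), (17, 22, Zephyr, 1982, Mo, Bo), (17, 22, Zephyr, 1982, Ola, Mo), (17, 35, Atlas, 1980, Fay, Wes), (17, 35, Atlas, 1980, Mo, Bo), (17, 35, Atlas, 1980, Ola, Mo), (17, 35, Gamma, 1997, Fay, Wes), (17, 35, Gamma, 1997, Mo, Bo), (17, 35, Gamma, 1997, Ola, Mo), (17, 35, Helix, 1991, Fay, Wes), (17, 35, Helix, 1991, Mo, Bo), (17, 35, Helix, 1991, Ola, Mo), (17, 35, Zephyr, 1982, Fay, Wes), (17, 35, Zephyr, 1982, Mo, Bo), (17, 35, Zephyr, 1982, Ola, Mo), (7, 20, Delta, 2003, Yan, Ivy), (7, 20, Omega, 1996, Yan, Ivy), (7, 29, Delta, 2003, Yan, Ivy), (7, 29, Omega, 1996, Yan, Ivy)}.
π_{aname, mname, title} gives {(Fay, Wes, Atlas), (Fay, Wes, Gamma), (Fay, Wes, Helix), (Fay, Wes, Zephyr), (Mo, Bo, Atlas), (Mo, Bo, Gamma), (Mo, Bo, Helix), (Mo, Bo, Zephyr), (Ola, Mo, Atlas), (Ola, Mo, Gamma), (Ola, Mo, Helix), (Ola, Mo, Zephyr), (Yan, Ivy, Delta), (Yan, Ivy, Omega)} (14 duplicate(s) eliminated).
σ[title = Gamma]: keep tuples satisfying title = Gamma → {(Fay, Wes, Gamma), (Mo, Bo, Gamma), (Ola, Mo, Gamma)}
π_{mname, title} gives {(Bo, Gamma), (Mo, Gamma), (Wes, Gamma)}.

{(Bo, Gamma), (Mo, Gamma), (Wes, Gamma)}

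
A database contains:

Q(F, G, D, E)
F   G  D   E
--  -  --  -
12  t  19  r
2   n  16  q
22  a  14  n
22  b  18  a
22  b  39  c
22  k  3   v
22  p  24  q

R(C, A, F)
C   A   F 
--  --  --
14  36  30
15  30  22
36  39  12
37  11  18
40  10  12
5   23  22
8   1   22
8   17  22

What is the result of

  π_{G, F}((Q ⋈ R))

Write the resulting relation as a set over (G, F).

{(a, 22), (b, 22), (k, 22), (p, 22), (t, 12)}

Natural join on F: {(12, t, 19, r, 36, 39), (12, t, 19, r, 40, 10), (22, a, 14, n, 15, 30), (22, a, 14, n, 5, 23), (22, a, 14, n, 8, 1), (22, a, 14, n, 8, 17), (22, b, 18, a, 15, 30), (22, b, 18, a, 5, 23), (22, b, 18, a, 8, 1), (22, b, 18, a, 8, 17), (22, b, 39, c, 15, 30), (22, b, 39, c, 5, 23), (22, b, 39, c, 8, 1), (22, b, 39, c, 8, 17), (22, k, 3, v, 15, 30), (22, k, 3, v, 5, 23), (22, k, 3, v, 8, 1), (22, k, 3, v, 8, 17), (22, p, 24, q, 15, 30), (22, p, 24, q, 5, 23), (22, p, 24, q, 8, 1), (22, p, 24, q, 8, 17)}
Keep only column(s) G, F (17 duplicate(s) eliminated): {(a, 22), (b, 22), (k, 22), (p, 22), (t, 12)}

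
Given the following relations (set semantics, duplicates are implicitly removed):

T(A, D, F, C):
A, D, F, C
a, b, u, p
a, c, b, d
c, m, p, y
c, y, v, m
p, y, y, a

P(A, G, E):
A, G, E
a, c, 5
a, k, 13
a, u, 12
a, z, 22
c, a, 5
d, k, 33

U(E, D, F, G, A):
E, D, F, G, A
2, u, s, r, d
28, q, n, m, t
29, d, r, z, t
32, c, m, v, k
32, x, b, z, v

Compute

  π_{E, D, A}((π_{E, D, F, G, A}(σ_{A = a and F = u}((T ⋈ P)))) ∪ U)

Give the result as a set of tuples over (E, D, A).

Joining T and P on A yields {(a, b, u, p, c, 5), (a, b, u, p, k, 13), (a, b, u, p, u, 12), (a, b, u, p, z, 22), (a, c, b, d, c, 5), (a, c, b, d, k, 13), (a, c, b, d, u, 12), (a, c, b, d, z, 22), (c, m, p, y, a, 5), (c, y, v, m, a, 5)}.
Apply σ_{A = a and F = u}; surviving tuples: {(a, b, u, p, c, 5), (a, b, u, p, k, 13), (a, b, u, p, u, 12), (a, b, u, p, z, 22)}
Projecting to E, D, F, G, A: {(12, b, u, u, a), (13, b, u, k, a), (22, b, u, z, a), (5, b, u, c, a)}
Set union of the two operands is {(12, b, u, u, a), (13, b, u, k, a), (2, u, s, r, d), (22, b, u, z, a), (28, q, n, m, t), (29, d, r, z, t), (32, c, m, v, k), (32, x, b, z, v), (5, b, u, c, a)}.
Projecting to E, D, A: {(12, b, a), (13, b, a), (2, u, d), (22, b, a), (28, q, t), (29, d, t), (32, c, k), (32, x, v), (5, b, a)}

{(12, b, a), (13, b, a), (2, u, d), (22, b, a), (28, q, t), (29, d, t), (32, c, k), (32, x, v), (5, b, a)}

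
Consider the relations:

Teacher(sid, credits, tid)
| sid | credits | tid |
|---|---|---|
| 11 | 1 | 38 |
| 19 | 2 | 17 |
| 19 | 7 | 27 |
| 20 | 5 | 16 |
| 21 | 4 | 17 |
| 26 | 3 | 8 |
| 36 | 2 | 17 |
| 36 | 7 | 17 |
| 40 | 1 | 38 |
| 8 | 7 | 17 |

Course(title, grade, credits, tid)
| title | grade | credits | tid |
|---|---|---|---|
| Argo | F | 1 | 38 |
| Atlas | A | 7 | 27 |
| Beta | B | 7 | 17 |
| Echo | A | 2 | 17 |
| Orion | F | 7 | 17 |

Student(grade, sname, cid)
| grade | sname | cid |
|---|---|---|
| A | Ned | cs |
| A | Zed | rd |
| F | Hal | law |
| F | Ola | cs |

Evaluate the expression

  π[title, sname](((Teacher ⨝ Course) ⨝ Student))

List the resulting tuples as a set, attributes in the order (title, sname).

Joining Teacher and Course on credits, tid yields {(11, 1, 38, Argo, F), (19, 2, 17, Echo, A), (19, 7, 27, Atlas, A), (36, 2, 17, Echo, A), (36, 7, 17, Beta, B), (36, 7, 17, Orion, F), (40, 1, 38, Argo, F), (8, 7, 17, Beta, B), (8, 7, 17, Orion, F)}.
Joining (Teacher ⨝ Course) and Student on grade yields {(11, 1, 38, Argo, F, Hal, law), (11, 1, 38, Argo, F, Ola, cs), (19, 2, 17, Echo, A, Ned, cs), (19, 2, 17, Echo, A, Zed, rd), (19, 7, 27, Atlas, A, Ned, cs), (19, 7, 27, Atlas, A, Zed, rd), (36, 2, 17, Echo, A, Ned, cs), (36, 2, 17, Echo, A, Zed, rd), (36, 7, 17, Orion, F, Hal, law), (36, 7, 17, Orion, F, Ola, cs), (40, 1, 38, Argo, F, Hal, law), (40, 1, 38, Argo, F, Ola, cs), (8, 7, 17, Orion, F, Hal, law), (8, 7, 17, Orion, F, Ola, cs)}.
Keep only column(s) title, sname (6 duplicate(s) eliminated): {(Argo, Hal), (Argo, Ola), (Atlas, Ned), (Atlas, Zed), (Echo, Ned), (Echo, Zed), (Orion, Hal), (Orion, Ola)}

{(Argo, Hal), (Argo, Ola), (Atlas, Ned), (Atlas, Zed), (Echo, Ned), (Echo, Zed), (Orion, Hal), (Orion, Ola)}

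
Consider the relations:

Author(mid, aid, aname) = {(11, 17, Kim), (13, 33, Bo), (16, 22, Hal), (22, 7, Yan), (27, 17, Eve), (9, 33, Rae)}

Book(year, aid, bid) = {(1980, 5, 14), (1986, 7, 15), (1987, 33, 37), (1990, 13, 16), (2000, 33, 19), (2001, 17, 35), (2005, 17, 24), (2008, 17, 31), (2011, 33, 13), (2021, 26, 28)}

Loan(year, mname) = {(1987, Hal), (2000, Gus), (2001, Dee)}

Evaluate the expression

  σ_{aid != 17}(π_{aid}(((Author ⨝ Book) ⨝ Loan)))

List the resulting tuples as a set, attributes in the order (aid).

Natural join on aid: {(11, 17, Kim, 2001, 35), (11, 17, Kim, 2005, 24), (11, 17, Kim, 2008, 31), (13, 33, Bo, 1987, 37), (13, 33, Bo, 2000, 19), (13, 33, Bo, 2011, 13), (22, 7, Yan, 1986, 15), (27, 17, Eve, 2001, 35), (27, 17, Eve, 2005, 24), (27, 17, Eve, 2008, 31), (9, 33, Rae, 1987, 37), (9, 33, Rae, 2000, 19), (9, 33, Rae, 2011, 13)}
Natural join on year: {(11, 17, Kim, 2001, 35, Dee), (13, 33, Bo, 1987, 37, Hal), (13, 33, Bo, 2000, 19, Gus), (27, 17, Eve, 2001, 35, Dee), (9, 33, Rae, 1987, 37, Hal), (9, 33, Rae, 2000, 19, Gus)}
π[aid]: project onto (aid) (4 duplicate(s) eliminated) → {17, 33}
Apply σ_{aid != 17}; surviving tuples: {33}

{33}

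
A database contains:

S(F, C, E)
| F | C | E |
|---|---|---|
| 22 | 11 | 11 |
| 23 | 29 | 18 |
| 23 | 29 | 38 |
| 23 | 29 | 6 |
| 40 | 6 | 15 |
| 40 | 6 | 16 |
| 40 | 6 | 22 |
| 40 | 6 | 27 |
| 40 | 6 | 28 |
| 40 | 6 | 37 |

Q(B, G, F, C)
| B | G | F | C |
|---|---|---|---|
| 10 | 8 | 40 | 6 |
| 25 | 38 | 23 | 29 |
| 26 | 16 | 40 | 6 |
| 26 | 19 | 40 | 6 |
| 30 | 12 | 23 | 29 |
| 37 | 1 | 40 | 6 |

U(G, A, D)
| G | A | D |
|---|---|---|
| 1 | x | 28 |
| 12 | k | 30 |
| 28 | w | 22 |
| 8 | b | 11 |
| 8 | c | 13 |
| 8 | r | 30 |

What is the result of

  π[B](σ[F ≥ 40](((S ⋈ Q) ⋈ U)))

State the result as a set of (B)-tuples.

{10, 37}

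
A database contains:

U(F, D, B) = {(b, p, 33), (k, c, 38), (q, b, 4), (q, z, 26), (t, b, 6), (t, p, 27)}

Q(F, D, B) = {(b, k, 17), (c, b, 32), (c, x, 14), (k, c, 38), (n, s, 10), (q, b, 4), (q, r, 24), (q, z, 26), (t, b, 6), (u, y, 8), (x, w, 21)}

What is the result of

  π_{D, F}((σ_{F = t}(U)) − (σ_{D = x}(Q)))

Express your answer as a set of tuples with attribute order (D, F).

Selection F = t: {(t, b, 6), (t, p, 27)}
Selection D = x: {(c, x, 14)}
Difference: {(t, b, 6), (t, p, 27)} with {(c, x, 14)} → {(t, b, 6), (t, p, 27)}
π[D, F]: project onto (D, F) → {(b, t), (p, t)}

{(b, t), (p, t)}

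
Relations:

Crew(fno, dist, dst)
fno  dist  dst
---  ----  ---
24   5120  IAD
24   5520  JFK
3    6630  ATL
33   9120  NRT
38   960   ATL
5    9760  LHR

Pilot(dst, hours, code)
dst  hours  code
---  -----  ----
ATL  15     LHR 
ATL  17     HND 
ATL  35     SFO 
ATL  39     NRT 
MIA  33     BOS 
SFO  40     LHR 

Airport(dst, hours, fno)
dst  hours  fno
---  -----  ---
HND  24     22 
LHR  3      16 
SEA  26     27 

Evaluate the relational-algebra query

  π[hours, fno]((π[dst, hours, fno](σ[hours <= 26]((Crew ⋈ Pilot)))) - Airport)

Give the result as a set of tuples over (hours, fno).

{(15, 3), (15, 38), (17, 3), (17, 38)}

Natural join on dst: {(3, 6630, ATL, 15, LHR), (3, 6630, ATL, 17, HND), (3, 6630, ATL, 35, SFO), (3, 6630, ATL, 39, NRT), (38, 960, ATL, 15, LHR), (38, 960, ATL, 17, HND), (38, 960, ATL, 35, SFO), (38, 960, ATL, 39, NRT)}
Apply σ_{hours <= 26}; surviving tuples: {(3, 6630, ATL, 15, LHR), (3, 6630, ATL, 17, HND), (38, 960, ATL, 15, LHR), (38, 960, ATL, 17, HND)}
Keep only column(s) dst, hours, fno: {(ATL, 15, 3), (ATL, 15, 38), (ATL, 17, 3), (ATL, 17, 38)}
Set difference of the two operands is {(ATL, 15, 3), (ATL, 15, 38), (ATL, 17, 3), (ATL, 17, 38)}.
Keep only column(s) hours, fno: {(15, 3), (15, 38), (17, 3), (17, 38)}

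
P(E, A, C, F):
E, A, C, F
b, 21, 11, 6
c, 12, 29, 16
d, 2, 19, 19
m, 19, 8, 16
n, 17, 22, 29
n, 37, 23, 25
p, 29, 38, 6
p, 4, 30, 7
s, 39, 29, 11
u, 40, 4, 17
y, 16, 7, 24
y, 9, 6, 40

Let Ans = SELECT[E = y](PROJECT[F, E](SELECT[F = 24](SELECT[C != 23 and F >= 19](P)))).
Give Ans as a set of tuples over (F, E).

{(24, y)}

Selection C != 23 and F >= 19: {(d, 2, 19, 19), (n, 17, 22, 29), (y, 16, 7, 24), (y, 9, 6, 40)}
Selection F = 24: {(y, 16, 7, 24)}
Projecting to F, E: {(24, y)}
Selection E = y: {(24, y)}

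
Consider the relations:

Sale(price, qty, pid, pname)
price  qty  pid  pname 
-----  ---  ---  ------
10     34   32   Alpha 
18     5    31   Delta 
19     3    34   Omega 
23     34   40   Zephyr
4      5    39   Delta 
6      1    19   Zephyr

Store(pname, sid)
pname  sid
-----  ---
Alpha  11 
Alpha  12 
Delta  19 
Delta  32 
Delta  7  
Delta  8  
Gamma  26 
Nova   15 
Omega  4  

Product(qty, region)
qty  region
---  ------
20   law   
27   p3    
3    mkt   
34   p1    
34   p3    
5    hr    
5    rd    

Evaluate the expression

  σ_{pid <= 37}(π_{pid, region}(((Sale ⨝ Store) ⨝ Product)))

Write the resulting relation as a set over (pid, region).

{(31, hr), (31, rd), (32, p1), (32, p3), (34, mkt)}

Sale ⋈ Store (natural join on pname): {(10, 34, 32, Alpha, 11), (10, 34, 32, Alpha, 12), (18, 5, 31, Delta, 19), (18, 5, 31, Delta, 32), (18, 5, 31, Delta, 7), (18, 5, 31, Delta, 8), (19, 3, 34, Omega, 4), (4, 5, 39, Delta, 19), (4, 5, 39, Delta, 32), (4, 5, 39, Delta, 7), (4, 5, 39, Delta, 8)}
(Sale ⨝ Store) ⋈ Product (natural join on qty): {(10, 34, 32, Alpha, 11, p1), (10, 34, 32, Alpha, 11, p3), (10, 34, 32, Alpha, 12, p1), (10, 34, 32, Alpha, 12, p3), (18, 5, 31, Delta, 19, hr), (18, 5, 31, Delta, 19, rd), (18, 5, 31, Delta, 32, hr), (18, 5, 31, Delta, 32, rd), (18, 5, 31, Delta, 7, hr), (18, 5, 31, Delta, 7, rd), (18, 5, 31, Delta, 8, hr), (18, 5, 31, Delta, 8, rd), (19, 3, 34, Omega, 4, mkt), (4, 5, 39, Delta, 19, hr), (4, 5, 39, Delta, 19, rd), (4, 5, 39, Delta, 32, hr), (4, 5, 39, Delta, 32, rd), (4, 5, 39, Delta, 7, hr), (4, 5, 39, Delta, 7, rd), (4, 5, 39, Delta, 8, hr), (4, 5, 39, Delta, 8, rd)}
π[pid, region]: project onto (pid, region) (14 duplicate(s) eliminated) → {(31, hr), (31, rd), (32, p1), (32, p3), (34, mkt), (39, hr), (39, rd)}
Apply σ_{pid <= 37}; surviving tuples: {(31, hr), (31, rd), (32, p1), (32, p3), (34, mkt)}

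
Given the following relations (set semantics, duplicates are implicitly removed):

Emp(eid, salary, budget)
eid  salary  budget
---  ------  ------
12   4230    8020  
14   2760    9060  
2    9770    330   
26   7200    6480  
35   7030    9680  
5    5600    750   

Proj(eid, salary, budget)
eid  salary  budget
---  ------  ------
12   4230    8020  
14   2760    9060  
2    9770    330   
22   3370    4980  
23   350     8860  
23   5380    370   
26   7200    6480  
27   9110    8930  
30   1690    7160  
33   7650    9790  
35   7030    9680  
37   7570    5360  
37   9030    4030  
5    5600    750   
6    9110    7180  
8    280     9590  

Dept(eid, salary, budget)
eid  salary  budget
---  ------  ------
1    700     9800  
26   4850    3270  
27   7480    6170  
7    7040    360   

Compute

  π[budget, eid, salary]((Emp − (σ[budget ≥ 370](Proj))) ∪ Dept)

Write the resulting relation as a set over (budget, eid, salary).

σ[budget ≥ 370]: keep tuples satisfying budget ≥ 370 → {(12, 4230, 8020), (14, 2760, 9060), (22, 3370, 4980), (23, 350, 8860), (23, 5380, 370), (26, 7200, 6480), (27, 9110, 8930), (30, 1690, 7160), (33, 7650, 9790), (35, 7030, 9680), (37, 7570, 5360), (37, 9030, 4030), (5, 5600, 750), (6, 9110, 7180), (8, 280, 9590)}
Set difference of the two operands is {(2, 9770, 330)}.
Set union of the two operands is {(1, 700, 9800), (2, 9770, 330), (26, 4850, 3270), (27, 7480, 6170), (7, 7040, 360)}.
Projecting to budget, eid, salary: {(3270, 26, 4850), (330, 2, 9770), (360, 7, 7040), (6170, 27, 7480), (9800, 1, 700)}

{(3270, 26, 4850), (330, 2, 9770), (360, 7, 7040), (6170, 27, 7480), (9800, 1, 700)}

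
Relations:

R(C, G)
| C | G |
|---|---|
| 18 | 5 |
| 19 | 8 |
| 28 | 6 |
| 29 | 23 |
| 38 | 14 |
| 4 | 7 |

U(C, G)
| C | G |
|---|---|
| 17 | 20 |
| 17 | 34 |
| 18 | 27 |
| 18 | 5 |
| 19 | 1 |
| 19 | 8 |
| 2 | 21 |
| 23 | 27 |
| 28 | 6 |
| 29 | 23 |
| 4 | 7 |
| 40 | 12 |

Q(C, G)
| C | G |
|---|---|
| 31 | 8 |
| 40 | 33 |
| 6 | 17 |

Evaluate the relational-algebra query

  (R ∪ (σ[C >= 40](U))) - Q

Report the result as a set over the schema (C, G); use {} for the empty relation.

{(18, 5), (19, 8), (28, 6), (29, 23), (38, 14), (4, 7), (40, 12)}

Selection C >= 40: {(40, 12)}
Union: {(18, 5), (19, 8), (28, 6), (29, 23), (38, 14), (4, 7)} with {(40, 12)} → {(18, 5), (19, 8), (28, 6), (29, 23), (38, 14), (4, 7), (40, 12)}
Difference: {(18, 5), (19, 8), (28, 6), (29, 23), (38, 14), (4, 7), (40, 12)} with {(31, 8), (40, 33), (6, 17)} → {(18, 5), (19, 8), (28, 6), (29, 23), (38, 14), (4, 7), (40, 12)}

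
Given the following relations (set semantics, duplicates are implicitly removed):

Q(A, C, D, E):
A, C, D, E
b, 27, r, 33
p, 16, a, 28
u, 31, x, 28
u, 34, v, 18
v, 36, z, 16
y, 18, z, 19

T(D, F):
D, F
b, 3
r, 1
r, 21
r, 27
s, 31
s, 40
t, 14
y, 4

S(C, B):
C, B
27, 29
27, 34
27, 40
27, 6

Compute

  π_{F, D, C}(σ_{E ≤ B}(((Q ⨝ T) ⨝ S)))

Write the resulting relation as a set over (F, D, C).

{(1, r, 27), (21, r, 27), (27, r, 27)}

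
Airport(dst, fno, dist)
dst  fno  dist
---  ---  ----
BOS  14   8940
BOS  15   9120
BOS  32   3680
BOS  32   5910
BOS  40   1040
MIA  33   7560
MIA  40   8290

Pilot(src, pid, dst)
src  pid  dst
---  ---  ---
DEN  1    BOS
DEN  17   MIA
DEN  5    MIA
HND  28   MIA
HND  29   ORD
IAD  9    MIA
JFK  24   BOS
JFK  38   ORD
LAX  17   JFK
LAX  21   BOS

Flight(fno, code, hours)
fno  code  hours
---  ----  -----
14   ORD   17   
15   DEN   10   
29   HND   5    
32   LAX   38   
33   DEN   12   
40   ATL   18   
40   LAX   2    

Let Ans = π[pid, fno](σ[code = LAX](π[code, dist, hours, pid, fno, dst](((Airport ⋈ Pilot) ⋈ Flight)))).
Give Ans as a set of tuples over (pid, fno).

{(1, 32), (1, 40), (17, 40), (21, 32), (21, 40), (24, 32), (24, 40), (28, 40), (5, 40), (9, 40)}

Natural join on dst: {(BOS, 14, 8940, DEN, 1), (BOS, 14, 8940, JFK, 24), (BOS, 14, 8940, LAX, 21), (BOS, 15, 9120, DEN, 1), (BOS, 15, 9120, JFK, 24), (BOS, 15, 9120, LAX, 21), (BOS, 32, 3680, DEN, 1), (BOS, 32, 3680, JFK, 24), (BOS, 32, 3680, LAX, 21), (BOS, 32, 5910, DEN, 1), (BOS, 32, 5910, JFK, 24), (BOS, 32, 5910, LAX, 21), (BOS, 40, 1040, DEN, 1), (BOS, 40, 1040, JFK, 24), (BOS, 40, 1040, LAX, 21), (MIA, 33, 7560, DEN, 17), (MIA, 33, 7560, DEN, 5), (MIA, 33, 7560, HND, 28), (MIA, 33, 7560, IAD, 9), (MIA, 40, 8290, DEN, 17), (MIA, 40, 8290, DEN, 5), (MIA, 40, 8290, HND, 28), (MIA, 40, 8290, IAD, 9)}
Natural join on fno: {(BOS, 14, 8940, DEN, 1, ORD, 17), (BOS, 14, 8940, JFK, 24, ORD, 17), (BOS, 14, 8940, LAX, 21, ORD, 17), (BOS, 15, 9120, DEN, 1, DEN, 10), (BOS, 15, 9120, JFK, 24, DEN, 10), (BOS, 15, 9120, LAX, 21, DEN, 10), (BOS, 32, 3680, DEN, 1, LAX, 38), (BOS, 32, 3680, JFK, 24, LAX, 38), (BOS, 32, 3680, LAX, 21, LAX, 38), (BOS, 32, 5910, DEN, 1, LAX, 38), (BOS, 32, 5910, JFK, 24, LAX, 38), (BOS, 32, 5910, LAX, 21, LAX, 38), (BOS, 40, 1040, DEN, 1, ATL, 18), (BOS, 40, 1040, DEN, 1, LAX, 2), (BOS, 40, 1040, JFK, 24, ATL, 18), (BOS, 40, 1040, JFK, 24, LAX, 2), (BOS, 40, 1040, LAX, 21, ATL, 18), (BOS, 40, 1040, LAX, 21, LAX, 2), (MIA, 33, 7560, DEN, 17, DEN, 12), (MIA, 33, 7560, DEN, 5, DEN, 12), (MIA, 33, 7560, HND, 28, DEN, 12), (MIA, 33, 7560, IAD, 9, DEN, 12), (MIA, 40, 8290, DEN, 17, ATL, 18), (MIA, 40, 8290, DEN, 17, LAX, 2), (MIA, 40, 8290, DEN, 5, ATL, 18), (MIA, 40, 8290, DEN, 5, LAX, 2), (MIA, 40, 8290, HND, 28, ATL, 18), (MIA, 40, 8290, HND, 28, LAX, 2), (MIA, 40, 8290, IAD, 9, ATL, 18), (MIA, 40, 8290, IAD, 9, LAX, 2)}
Projecting to code, dist, hours, pid, fno, dst: {(ATL, 1040, 18, 1, 40, BOS), (ATL, 1040, 18, 21, 40, BOS), (ATL, 1040, 18, 24, 40, BOS), (ATL, 8290, 18, 17, 40, MIA), (ATL, 8290, 18, 28, 40, MIA), (ATL, 8290, 18, 5, 40, MIA), (ATL, 8290, 18, 9, 40, MIA), (DEN, 7560, 12, 17, 33, MIA), (DEN, 7560, 12, 28, 33, MIA), (DEN, 7560, 12, 5, 33, MIA), (DEN, 7560, 12, 9, 33, MIA), (DEN, 9120, 10, 1, 15, BOS), (DEN, 9120, 10, 21, 15, BOS), (DEN, 9120, 10, 24, 15, BOS), (LAX, 1040, 2, 1, 40, BOS), (LAX, 1040, 2, 21, 40, BOS), (LAX, 1040, 2, 24, 40, BOS), (LAX, 3680, 38, 1, 32, BOS), (LAX, 3680, 38, 21, 32, BOS), (LAX, 3680, 38, 24, 32, BOS), (LAX, 5910, 38, 1, 32, BOS), (LAX, 5910, 38, 21, 32, BOS), (LAX, 5910, 38, 24, 32, BOS), (LAX, 8290, 2, 17, 40, MIA), (LAX, 8290, 2, 28, 40, MIA), (LAX, 8290, 2, 5, 40, MIA), (LAX, 8290, 2, 9, 40, MIA), (ORD, 8940, 17, 1, 14, BOS), (ORD, 8940, 17, 21, 14, BOS), (ORD, 8940, 17, 24, 14, BOS)}
Apply σ_{code = LAX}; surviving tuples: {(LAX, 1040, 2, 1, 40, BOS), (LAX, 1040, 2, 21, 40, BOS), (LAX, 1040, 2, 24, 40, BOS), (LAX, 3680, 38, 1, 32, BOS), (LAX, 3680, 38, 21, 32, BOS), (LAX, 3680, 38, 24, 32, BOS), (LAX, 5910, 38, 1, 32, BOS), (LAX, 5910, 38, 21, 32, BOS), (LAX, 5910, 38, 24, 32, BOS), (LAX, 8290, 2, 17, 40, MIA), (LAX, 8290, 2, 28, 40, MIA), (LAX, 8290, 2, 5, 40, MIA), (LAX, 8290, 2, 9, 40, MIA)}
Projecting to pid, fno (3 duplicate(s) eliminated): {(1, 32), (1, 40), (17, 40), (21, 32), (21, 40), (24, 32), (24, 40), (28, 40), (5, 40), (9, 40)}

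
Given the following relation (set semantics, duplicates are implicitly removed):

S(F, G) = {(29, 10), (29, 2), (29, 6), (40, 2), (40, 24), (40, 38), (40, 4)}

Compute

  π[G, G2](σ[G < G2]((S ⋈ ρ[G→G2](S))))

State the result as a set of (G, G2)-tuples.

{(2, 10), (2, 24), (2, 38), (2, 4), (2, 6), (24, 38), (4, 24), (4, 38), (6, 10)}

ρ[G→G2]: schema becomes (F, G2); tuples unchanged.
S ⋈ ρ[G→G2](S) (natural join on F): {(29, 10, 10), (29, 10, 2), (29, 10, 6), (29, 2, 10), (29, 2, 2), (29, 2, 6), (29, 6, 10), (29, 6, 2), (29, 6, 6), (40, 2, 2), (40, 2, 24), (40, 2, 38), (40, 2, 4), (40, 24, 2), (40, 24, 24), (40, 24, 38), (40, 24, 4), (40, 38, 2), (40, 38, 24), (40, 38, 38), (40, 38, 4), (40, 4, 2), (40, 4, 24), (40, 4, 38), (40, 4, 4)}
σ[G < G2]: keep tuples satisfying G < G2 → {(29, 2, 10), (29, 2, 6), (29, 6, 10), (40, 2, 24), (40, 2, 38), (40, 2, 4), (40, 24, 38), (40, 4, 24), (40, 4, 38)}
π[G, G2]: project onto (G, G2) → {(2, 10), (2, 24), (2, 38), (2, 4), (2, 6), (24, 38), (4, 24), (4, 38), (6, 10)}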